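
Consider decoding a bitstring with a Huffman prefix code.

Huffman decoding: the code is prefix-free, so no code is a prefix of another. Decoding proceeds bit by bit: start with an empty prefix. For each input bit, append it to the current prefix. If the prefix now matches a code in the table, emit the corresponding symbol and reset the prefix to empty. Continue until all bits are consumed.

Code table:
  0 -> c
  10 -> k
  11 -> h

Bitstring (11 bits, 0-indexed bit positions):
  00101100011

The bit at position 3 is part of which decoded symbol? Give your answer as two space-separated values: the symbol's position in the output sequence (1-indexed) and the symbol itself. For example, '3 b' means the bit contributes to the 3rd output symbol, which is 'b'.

Bit 0: prefix='0' -> emit 'c', reset
Bit 1: prefix='0' -> emit 'c', reset
Bit 2: prefix='1' (no match yet)
Bit 3: prefix='10' -> emit 'k', reset
Bit 4: prefix='1' (no match yet)
Bit 5: prefix='11' -> emit 'h', reset
Bit 6: prefix='0' -> emit 'c', reset
Bit 7: prefix='0' -> emit 'c', reset

Answer: 3 k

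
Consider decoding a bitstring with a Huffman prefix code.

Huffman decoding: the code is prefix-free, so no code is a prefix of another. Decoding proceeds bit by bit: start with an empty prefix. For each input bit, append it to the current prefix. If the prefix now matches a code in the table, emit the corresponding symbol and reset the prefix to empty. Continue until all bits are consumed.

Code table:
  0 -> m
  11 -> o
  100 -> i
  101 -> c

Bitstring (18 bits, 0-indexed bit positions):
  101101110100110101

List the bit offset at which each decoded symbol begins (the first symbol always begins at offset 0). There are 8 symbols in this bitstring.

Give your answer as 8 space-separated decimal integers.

Bit 0: prefix='1' (no match yet)
Bit 1: prefix='10' (no match yet)
Bit 2: prefix='101' -> emit 'c', reset
Bit 3: prefix='1' (no match yet)
Bit 4: prefix='10' (no match yet)
Bit 5: prefix='101' -> emit 'c', reset
Bit 6: prefix='1' (no match yet)
Bit 7: prefix='11' -> emit 'o', reset
Bit 8: prefix='0' -> emit 'm', reset
Bit 9: prefix='1' (no match yet)
Bit 10: prefix='10' (no match yet)
Bit 11: prefix='100' -> emit 'i', reset
Bit 12: prefix='1' (no match yet)
Bit 13: prefix='11' -> emit 'o', reset
Bit 14: prefix='0' -> emit 'm', reset
Bit 15: prefix='1' (no match yet)
Bit 16: prefix='10' (no match yet)
Bit 17: prefix='101' -> emit 'c', reset

Answer: 0 3 6 8 9 12 14 15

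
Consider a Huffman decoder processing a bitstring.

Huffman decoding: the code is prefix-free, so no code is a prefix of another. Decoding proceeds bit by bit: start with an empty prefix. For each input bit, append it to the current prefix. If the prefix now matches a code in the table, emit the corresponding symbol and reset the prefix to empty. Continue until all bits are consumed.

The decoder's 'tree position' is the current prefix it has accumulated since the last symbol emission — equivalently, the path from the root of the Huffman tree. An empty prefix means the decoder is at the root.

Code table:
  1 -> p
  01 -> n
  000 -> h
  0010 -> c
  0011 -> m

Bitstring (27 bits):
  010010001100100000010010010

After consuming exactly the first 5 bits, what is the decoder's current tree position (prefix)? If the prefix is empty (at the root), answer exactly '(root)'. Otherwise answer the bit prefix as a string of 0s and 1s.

Bit 0: prefix='0' (no match yet)
Bit 1: prefix='01' -> emit 'n', reset
Bit 2: prefix='0' (no match yet)
Bit 3: prefix='00' (no match yet)
Bit 4: prefix='001' (no match yet)

Answer: 001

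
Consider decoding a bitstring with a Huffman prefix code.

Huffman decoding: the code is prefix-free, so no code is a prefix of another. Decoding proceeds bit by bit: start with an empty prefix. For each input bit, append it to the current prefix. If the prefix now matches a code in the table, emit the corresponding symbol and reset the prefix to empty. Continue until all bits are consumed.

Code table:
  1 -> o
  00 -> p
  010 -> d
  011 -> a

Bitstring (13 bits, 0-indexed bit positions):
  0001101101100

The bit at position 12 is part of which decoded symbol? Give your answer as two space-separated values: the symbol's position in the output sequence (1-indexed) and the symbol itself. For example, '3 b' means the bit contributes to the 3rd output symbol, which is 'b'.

Bit 0: prefix='0' (no match yet)
Bit 1: prefix='00' -> emit 'p', reset
Bit 2: prefix='0' (no match yet)
Bit 3: prefix='01' (no match yet)
Bit 4: prefix='011' -> emit 'a', reset
Bit 5: prefix='0' (no match yet)
Bit 6: prefix='01' (no match yet)
Bit 7: prefix='011' -> emit 'a', reset
Bit 8: prefix='0' (no match yet)
Bit 9: prefix='01' (no match yet)
Bit 10: prefix='011' -> emit 'a', reset
Bit 11: prefix='0' (no match yet)
Bit 12: prefix='00' -> emit 'p', reset

Answer: 5 p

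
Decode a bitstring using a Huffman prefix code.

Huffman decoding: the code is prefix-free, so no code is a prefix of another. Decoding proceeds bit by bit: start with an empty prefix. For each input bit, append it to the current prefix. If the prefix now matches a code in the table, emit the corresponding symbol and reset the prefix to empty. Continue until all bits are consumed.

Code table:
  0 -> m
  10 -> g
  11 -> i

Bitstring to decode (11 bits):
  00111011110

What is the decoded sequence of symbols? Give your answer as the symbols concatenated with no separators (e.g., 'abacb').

Bit 0: prefix='0' -> emit 'm', reset
Bit 1: prefix='0' -> emit 'm', reset
Bit 2: prefix='1' (no match yet)
Bit 3: prefix='11' -> emit 'i', reset
Bit 4: prefix='1' (no match yet)
Bit 5: prefix='10' -> emit 'g', reset
Bit 6: prefix='1' (no match yet)
Bit 7: prefix='11' -> emit 'i', reset
Bit 8: prefix='1' (no match yet)
Bit 9: prefix='11' -> emit 'i', reset
Bit 10: prefix='0' -> emit 'm', reset

Answer: mmigiim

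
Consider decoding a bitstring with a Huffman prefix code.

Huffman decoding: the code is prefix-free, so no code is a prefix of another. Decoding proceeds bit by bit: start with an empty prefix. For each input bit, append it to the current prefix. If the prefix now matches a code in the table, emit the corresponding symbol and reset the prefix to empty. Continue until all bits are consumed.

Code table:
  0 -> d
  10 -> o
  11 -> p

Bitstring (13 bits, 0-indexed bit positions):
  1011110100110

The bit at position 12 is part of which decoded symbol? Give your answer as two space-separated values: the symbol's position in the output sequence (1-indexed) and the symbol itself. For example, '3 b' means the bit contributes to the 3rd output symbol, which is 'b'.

Answer: 8 d

Derivation:
Bit 0: prefix='1' (no match yet)
Bit 1: prefix='10' -> emit 'o', reset
Bit 2: prefix='1' (no match yet)
Bit 3: prefix='11' -> emit 'p', reset
Bit 4: prefix='1' (no match yet)
Bit 5: prefix='11' -> emit 'p', reset
Bit 6: prefix='0' -> emit 'd', reset
Bit 7: prefix='1' (no match yet)
Bit 8: prefix='10' -> emit 'o', reset
Bit 9: prefix='0' -> emit 'd', reset
Bit 10: prefix='1' (no match yet)
Bit 11: prefix='11' -> emit 'p', reset
Bit 12: prefix='0' -> emit 'd', reset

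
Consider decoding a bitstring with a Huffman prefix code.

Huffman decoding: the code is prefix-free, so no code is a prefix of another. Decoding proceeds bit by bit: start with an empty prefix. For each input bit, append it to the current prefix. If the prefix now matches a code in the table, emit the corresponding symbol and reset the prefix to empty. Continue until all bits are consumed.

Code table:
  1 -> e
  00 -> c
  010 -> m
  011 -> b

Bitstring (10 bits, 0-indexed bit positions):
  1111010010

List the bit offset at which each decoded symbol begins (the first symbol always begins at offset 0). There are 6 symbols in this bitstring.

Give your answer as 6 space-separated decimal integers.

Answer: 0 1 2 3 4 7

Derivation:
Bit 0: prefix='1' -> emit 'e', reset
Bit 1: prefix='1' -> emit 'e', reset
Bit 2: prefix='1' -> emit 'e', reset
Bit 3: prefix='1' -> emit 'e', reset
Bit 4: prefix='0' (no match yet)
Bit 5: prefix='01' (no match yet)
Bit 6: prefix='010' -> emit 'm', reset
Bit 7: prefix='0' (no match yet)
Bit 8: prefix='01' (no match yet)
Bit 9: prefix='010' -> emit 'm', reset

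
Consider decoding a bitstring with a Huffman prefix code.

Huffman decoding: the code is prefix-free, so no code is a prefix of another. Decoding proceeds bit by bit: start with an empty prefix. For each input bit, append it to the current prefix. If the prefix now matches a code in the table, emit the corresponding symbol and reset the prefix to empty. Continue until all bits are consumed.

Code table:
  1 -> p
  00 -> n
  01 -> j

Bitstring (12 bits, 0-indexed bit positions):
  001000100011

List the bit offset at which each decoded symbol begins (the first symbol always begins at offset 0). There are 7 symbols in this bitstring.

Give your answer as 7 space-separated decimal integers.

Answer: 0 2 3 5 7 9 11

Derivation:
Bit 0: prefix='0' (no match yet)
Bit 1: prefix='00' -> emit 'n', reset
Bit 2: prefix='1' -> emit 'p', reset
Bit 3: prefix='0' (no match yet)
Bit 4: prefix='00' -> emit 'n', reset
Bit 5: prefix='0' (no match yet)
Bit 6: prefix='01' -> emit 'j', reset
Bit 7: prefix='0' (no match yet)
Bit 8: prefix='00' -> emit 'n', reset
Bit 9: prefix='0' (no match yet)
Bit 10: prefix='01' -> emit 'j', reset
Bit 11: prefix='1' -> emit 'p', reset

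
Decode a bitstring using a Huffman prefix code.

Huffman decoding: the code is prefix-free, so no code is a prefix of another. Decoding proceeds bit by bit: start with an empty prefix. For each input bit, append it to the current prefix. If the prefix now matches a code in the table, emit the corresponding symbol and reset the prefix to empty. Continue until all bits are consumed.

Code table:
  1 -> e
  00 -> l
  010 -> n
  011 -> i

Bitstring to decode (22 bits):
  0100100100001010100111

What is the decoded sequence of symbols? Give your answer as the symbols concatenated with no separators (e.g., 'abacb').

Bit 0: prefix='0' (no match yet)
Bit 1: prefix='01' (no match yet)
Bit 2: prefix='010' -> emit 'n', reset
Bit 3: prefix='0' (no match yet)
Bit 4: prefix='01' (no match yet)
Bit 5: prefix='010' -> emit 'n', reset
Bit 6: prefix='0' (no match yet)
Bit 7: prefix='01' (no match yet)
Bit 8: prefix='010' -> emit 'n', reset
Bit 9: prefix='0' (no match yet)
Bit 10: prefix='00' -> emit 'l', reset
Bit 11: prefix='0' (no match yet)
Bit 12: prefix='01' (no match yet)
Bit 13: prefix='010' -> emit 'n', reset
Bit 14: prefix='1' -> emit 'e', reset
Bit 15: prefix='0' (no match yet)
Bit 16: prefix='01' (no match yet)
Bit 17: prefix='010' -> emit 'n', reset
Bit 18: prefix='0' (no match yet)
Bit 19: prefix='01' (no match yet)
Bit 20: prefix='011' -> emit 'i', reset
Bit 21: prefix='1' -> emit 'e', reset

Answer: nnnlnenie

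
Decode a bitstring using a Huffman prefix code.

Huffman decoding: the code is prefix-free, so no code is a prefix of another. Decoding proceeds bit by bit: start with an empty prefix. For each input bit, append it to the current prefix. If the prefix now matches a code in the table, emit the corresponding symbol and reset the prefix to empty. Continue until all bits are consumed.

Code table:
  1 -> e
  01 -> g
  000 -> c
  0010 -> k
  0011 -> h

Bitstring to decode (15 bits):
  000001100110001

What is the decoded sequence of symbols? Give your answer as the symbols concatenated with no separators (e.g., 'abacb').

Bit 0: prefix='0' (no match yet)
Bit 1: prefix='00' (no match yet)
Bit 2: prefix='000' -> emit 'c', reset
Bit 3: prefix='0' (no match yet)
Bit 4: prefix='00' (no match yet)
Bit 5: prefix='001' (no match yet)
Bit 6: prefix='0011' -> emit 'h', reset
Bit 7: prefix='0' (no match yet)
Bit 8: prefix='00' (no match yet)
Bit 9: prefix='001' (no match yet)
Bit 10: prefix='0011' -> emit 'h', reset
Bit 11: prefix='0' (no match yet)
Bit 12: prefix='00' (no match yet)
Bit 13: prefix='000' -> emit 'c', reset
Bit 14: prefix='1' -> emit 'e', reset

Answer: chhce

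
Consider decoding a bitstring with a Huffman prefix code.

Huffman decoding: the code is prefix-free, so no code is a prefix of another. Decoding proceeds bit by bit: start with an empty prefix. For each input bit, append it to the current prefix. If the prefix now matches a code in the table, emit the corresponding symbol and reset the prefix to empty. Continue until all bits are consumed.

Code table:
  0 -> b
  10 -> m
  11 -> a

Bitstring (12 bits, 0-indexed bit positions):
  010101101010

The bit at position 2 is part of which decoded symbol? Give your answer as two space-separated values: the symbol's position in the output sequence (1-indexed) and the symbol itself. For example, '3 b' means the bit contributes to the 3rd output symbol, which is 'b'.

Answer: 2 m

Derivation:
Bit 0: prefix='0' -> emit 'b', reset
Bit 1: prefix='1' (no match yet)
Bit 2: prefix='10' -> emit 'm', reset
Bit 3: prefix='1' (no match yet)
Bit 4: prefix='10' -> emit 'm', reset
Bit 5: prefix='1' (no match yet)
Bit 6: prefix='11' -> emit 'a', reset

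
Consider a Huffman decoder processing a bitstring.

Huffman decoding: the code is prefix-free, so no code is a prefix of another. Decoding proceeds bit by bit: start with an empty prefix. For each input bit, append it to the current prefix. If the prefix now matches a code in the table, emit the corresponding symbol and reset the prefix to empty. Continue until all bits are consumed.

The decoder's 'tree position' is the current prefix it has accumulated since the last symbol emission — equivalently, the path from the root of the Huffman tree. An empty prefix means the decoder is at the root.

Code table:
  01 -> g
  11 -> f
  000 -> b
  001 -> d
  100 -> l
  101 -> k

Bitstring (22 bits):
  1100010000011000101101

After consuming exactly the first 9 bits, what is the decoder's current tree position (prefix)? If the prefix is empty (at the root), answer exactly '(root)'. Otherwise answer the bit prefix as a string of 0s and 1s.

Answer: 0

Derivation:
Bit 0: prefix='1' (no match yet)
Bit 1: prefix='11' -> emit 'f', reset
Bit 2: prefix='0' (no match yet)
Bit 3: prefix='00' (no match yet)
Bit 4: prefix='000' -> emit 'b', reset
Bit 5: prefix='1' (no match yet)
Bit 6: prefix='10' (no match yet)
Bit 7: prefix='100' -> emit 'l', reset
Bit 8: prefix='0' (no match yet)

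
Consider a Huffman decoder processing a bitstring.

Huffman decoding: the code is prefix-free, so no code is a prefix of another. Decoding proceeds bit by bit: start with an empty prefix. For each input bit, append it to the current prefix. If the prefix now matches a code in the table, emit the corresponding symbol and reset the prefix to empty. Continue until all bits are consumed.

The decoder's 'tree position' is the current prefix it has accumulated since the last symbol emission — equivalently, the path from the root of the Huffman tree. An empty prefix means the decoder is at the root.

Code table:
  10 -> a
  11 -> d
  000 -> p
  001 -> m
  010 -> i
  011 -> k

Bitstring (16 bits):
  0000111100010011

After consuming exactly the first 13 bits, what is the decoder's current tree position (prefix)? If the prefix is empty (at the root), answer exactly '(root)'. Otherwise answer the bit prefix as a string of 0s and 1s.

Answer: (root)

Derivation:
Bit 0: prefix='0' (no match yet)
Bit 1: prefix='00' (no match yet)
Bit 2: prefix='000' -> emit 'p', reset
Bit 3: prefix='0' (no match yet)
Bit 4: prefix='01' (no match yet)
Bit 5: prefix='011' -> emit 'k', reset
Bit 6: prefix='1' (no match yet)
Bit 7: prefix='11' -> emit 'd', reset
Bit 8: prefix='0' (no match yet)
Bit 9: prefix='00' (no match yet)
Bit 10: prefix='000' -> emit 'p', reset
Bit 11: prefix='1' (no match yet)
Bit 12: prefix='10' -> emit 'a', reset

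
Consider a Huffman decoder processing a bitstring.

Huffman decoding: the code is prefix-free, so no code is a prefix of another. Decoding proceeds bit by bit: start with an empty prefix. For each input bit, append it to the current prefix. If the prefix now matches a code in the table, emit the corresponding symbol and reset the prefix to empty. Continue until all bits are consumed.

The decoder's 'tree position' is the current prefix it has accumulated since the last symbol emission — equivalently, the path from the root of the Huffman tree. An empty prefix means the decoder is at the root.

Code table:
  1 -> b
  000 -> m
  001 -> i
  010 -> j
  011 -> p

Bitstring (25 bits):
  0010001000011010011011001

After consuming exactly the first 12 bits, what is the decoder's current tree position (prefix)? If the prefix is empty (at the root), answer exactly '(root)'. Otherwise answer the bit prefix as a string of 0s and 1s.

Answer: 01

Derivation:
Bit 0: prefix='0' (no match yet)
Bit 1: prefix='00' (no match yet)
Bit 2: prefix='001' -> emit 'i', reset
Bit 3: prefix='0' (no match yet)
Bit 4: prefix='00' (no match yet)
Bit 5: prefix='000' -> emit 'm', reset
Bit 6: prefix='1' -> emit 'b', reset
Bit 7: prefix='0' (no match yet)
Bit 8: prefix='00' (no match yet)
Bit 9: prefix='000' -> emit 'm', reset
Bit 10: prefix='0' (no match yet)
Bit 11: prefix='01' (no match yet)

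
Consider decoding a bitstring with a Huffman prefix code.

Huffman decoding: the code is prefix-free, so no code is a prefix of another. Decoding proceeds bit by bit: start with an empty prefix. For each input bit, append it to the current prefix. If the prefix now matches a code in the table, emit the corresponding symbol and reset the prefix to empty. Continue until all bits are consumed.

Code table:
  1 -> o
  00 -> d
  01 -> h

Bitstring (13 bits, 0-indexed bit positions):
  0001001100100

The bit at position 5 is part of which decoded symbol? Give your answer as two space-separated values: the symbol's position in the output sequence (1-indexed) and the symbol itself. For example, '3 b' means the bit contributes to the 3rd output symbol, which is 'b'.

Bit 0: prefix='0' (no match yet)
Bit 1: prefix='00' -> emit 'd', reset
Bit 2: prefix='0' (no match yet)
Bit 3: prefix='01' -> emit 'h', reset
Bit 4: prefix='0' (no match yet)
Bit 5: prefix='00' -> emit 'd', reset
Bit 6: prefix='1' -> emit 'o', reset
Bit 7: prefix='1' -> emit 'o', reset
Bit 8: prefix='0' (no match yet)
Bit 9: prefix='00' -> emit 'd', reset

Answer: 3 d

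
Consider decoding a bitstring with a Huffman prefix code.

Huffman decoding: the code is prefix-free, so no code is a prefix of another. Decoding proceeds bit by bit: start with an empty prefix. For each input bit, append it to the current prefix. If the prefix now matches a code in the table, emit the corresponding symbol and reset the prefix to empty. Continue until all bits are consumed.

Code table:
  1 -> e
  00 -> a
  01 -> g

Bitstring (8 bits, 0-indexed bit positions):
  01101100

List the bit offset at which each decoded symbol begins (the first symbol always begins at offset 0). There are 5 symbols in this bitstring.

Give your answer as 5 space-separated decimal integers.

Bit 0: prefix='0' (no match yet)
Bit 1: prefix='01' -> emit 'g', reset
Bit 2: prefix='1' -> emit 'e', reset
Bit 3: prefix='0' (no match yet)
Bit 4: prefix='01' -> emit 'g', reset
Bit 5: prefix='1' -> emit 'e', reset
Bit 6: prefix='0' (no match yet)
Bit 7: prefix='00' -> emit 'a', reset

Answer: 0 2 3 5 6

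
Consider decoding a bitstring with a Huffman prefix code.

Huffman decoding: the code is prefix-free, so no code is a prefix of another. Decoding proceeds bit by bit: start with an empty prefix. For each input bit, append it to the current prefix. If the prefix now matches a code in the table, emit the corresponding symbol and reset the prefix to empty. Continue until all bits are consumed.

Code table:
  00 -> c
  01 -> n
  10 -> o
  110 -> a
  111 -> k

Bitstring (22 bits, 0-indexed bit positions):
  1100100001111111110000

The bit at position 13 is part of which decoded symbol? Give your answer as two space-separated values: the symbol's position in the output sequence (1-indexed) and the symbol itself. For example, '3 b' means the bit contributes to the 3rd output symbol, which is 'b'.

Bit 0: prefix='1' (no match yet)
Bit 1: prefix='11' (no match yet)
Bit 2: prefix='110' -> emit 'a', reset
Bit 3: prefix='0' (no match yet)
Bit 4: prefix='01' -> emit 'n', reset
Bit 5: prefix='0' (no match yet)
Bit 6: prefix='00' -> emit 'c', reset
Bit 7: prefix='0' (no match yet)
Bit 8: prefix='00' -> emit 'c', reset
Bit 9: prefix='1' (no match yet)
Bit 10: prefix='11' (no match yet)
Bit 11: prefix='111' -> emit 'k', reset
Bit 12: prefix='1' (no match yet)
Bit 13: prefix='11' (no match yet)
Bit 14: prefix='111' -> emit 'k', reset
Bit 15: prefix='1' (no match yet)
Bit 16: prefix='11' (no match yet)
Bit 17: prefix='111' -> emit 'k', reset

Answer: 6 k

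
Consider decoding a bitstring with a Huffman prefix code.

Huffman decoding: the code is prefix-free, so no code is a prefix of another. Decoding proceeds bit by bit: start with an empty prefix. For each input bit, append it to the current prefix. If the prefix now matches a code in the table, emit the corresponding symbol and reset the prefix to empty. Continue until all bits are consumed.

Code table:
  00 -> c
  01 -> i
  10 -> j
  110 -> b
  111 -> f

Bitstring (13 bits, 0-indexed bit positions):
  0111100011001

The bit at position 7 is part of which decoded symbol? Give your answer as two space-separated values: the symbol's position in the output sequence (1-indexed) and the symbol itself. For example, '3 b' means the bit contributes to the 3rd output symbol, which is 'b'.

Answer: 4 i

Derivation:
Bit 0: prefix='0' (no match yet)
Bit 1: prefix='01' -> emit 'i', reset
Bit 2: prefix='1' (no match yet)
Bit 3: prefix='11' (no match yet)
Bit 4: prefix='111' -> emit 'f', reset
Bit 5: prefix='0' (no match yet)
Bit 6: prefix='00' -> emit 'c', reset
Bit 7: prefix='0' (no match yet)
Bit 8: prefix='01' -> emit 'i', reset
Bit 9: prefix='1' (no match yet)
Bit 10: prefix='10' -> emit 'j', reset
Bit 11: prefix='0' (no match yet)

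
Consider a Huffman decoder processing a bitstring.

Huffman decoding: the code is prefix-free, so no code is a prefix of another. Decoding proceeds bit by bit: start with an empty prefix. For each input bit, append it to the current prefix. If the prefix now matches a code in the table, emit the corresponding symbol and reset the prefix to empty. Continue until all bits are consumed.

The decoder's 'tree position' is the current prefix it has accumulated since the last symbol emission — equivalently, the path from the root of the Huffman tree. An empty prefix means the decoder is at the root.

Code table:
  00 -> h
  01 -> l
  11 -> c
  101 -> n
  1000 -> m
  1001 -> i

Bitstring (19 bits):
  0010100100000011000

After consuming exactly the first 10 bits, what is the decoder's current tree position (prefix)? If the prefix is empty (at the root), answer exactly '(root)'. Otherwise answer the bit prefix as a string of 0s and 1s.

Bit 0: prefix='0' (no match yet)
Bit 1: prefix='00' -> emit 'h', reset
Bit 2: prefix='1' (no match yet)
Bit 3: prefix='10' (no match yet)
Bit 4: prefix='101' -> emit 'n', reset
Bit 5: prefix='0' (no match yet)
Bit 6: prefix='00' -> emit 'h', reset
Bit 7: prefix='1' (no match yet)
Bit 8: prefix='10' (no match yet)
Bit 9: prefix='100' (no match yet)

Answer: 100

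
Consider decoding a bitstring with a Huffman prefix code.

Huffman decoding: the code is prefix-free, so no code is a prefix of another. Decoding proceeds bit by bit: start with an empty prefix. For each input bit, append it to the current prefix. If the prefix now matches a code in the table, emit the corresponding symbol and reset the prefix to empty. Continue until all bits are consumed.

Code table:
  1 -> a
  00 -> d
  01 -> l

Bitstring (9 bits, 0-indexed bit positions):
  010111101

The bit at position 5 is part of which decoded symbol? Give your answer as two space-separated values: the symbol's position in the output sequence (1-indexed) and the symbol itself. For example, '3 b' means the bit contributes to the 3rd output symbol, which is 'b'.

Answer: 4 a

Derivation:
Bit 0: prefix='0' (no match yet)
Bit 1: prefix='01' -> emit 'l', reset
Bit 2: prefix='0' (no match yet)
Bit 3: prefix='01' -> emit 'l', reset
Bit 4: prefix='1' -> emit 'a', reset
Bit 5: prefix='1' -> emit 'a', reset
Bit 6: prefix='1' -> emit 'a', reset
Bit 7: prefix='0' (no match yet)
Bit 8: prefix='01' -> emit 'l', reset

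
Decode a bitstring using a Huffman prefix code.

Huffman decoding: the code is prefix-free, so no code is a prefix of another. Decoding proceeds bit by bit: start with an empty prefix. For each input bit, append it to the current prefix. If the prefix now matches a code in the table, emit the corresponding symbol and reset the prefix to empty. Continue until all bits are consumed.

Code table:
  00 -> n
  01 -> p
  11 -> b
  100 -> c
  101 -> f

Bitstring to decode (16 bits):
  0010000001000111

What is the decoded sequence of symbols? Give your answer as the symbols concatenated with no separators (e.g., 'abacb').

Bit 0: prefix='0' (no match yet)
Bit 1: prefix='00' -> emit 'n', reset
Bit 2: prefix='1' (no match yet)
Bit 3: prefix='10' (no match yet)
Bit 4: prefix='100' -> emit 'c', reset
Bit 5: prefix='0' (no match yet)
Bit 6: prefix='00' -> emit 'n', reset
Bit 7: prefix='0' (no match yet)
Bit 8: prefix='00' -> emit 'n', reset
Bit 9: prefix='1' (no match yet)
Bit 10: prefix='10' (no match yet)
Bit 11: prefix='100' -> emit 'c', reset
Bit 12: prefix='0' (no match yet)
Bit 13: prefix='01' -> emit 'p', reset
Bit 14: prefix='1' (no match yet)
Bit 15: prefix='11' -> emit 'b', reset

Answer: ncnncpb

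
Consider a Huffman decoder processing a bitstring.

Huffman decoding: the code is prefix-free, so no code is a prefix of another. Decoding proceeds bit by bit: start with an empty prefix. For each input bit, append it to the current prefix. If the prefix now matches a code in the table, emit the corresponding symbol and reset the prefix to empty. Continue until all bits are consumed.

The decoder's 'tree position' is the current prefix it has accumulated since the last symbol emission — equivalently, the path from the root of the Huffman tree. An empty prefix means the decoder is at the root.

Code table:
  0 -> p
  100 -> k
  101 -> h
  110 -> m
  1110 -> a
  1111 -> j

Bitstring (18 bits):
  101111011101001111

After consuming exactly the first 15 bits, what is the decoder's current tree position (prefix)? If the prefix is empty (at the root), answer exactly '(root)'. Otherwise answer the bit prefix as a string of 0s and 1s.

Answer: 1

Derivation:
Bit 0: prefix='1' (no match yet)
Bit 1: prefix='10' (no match yet)
Bit 2: prefix='101' -> emit 'h', reset
Bit 3: prefix='1' (no match yet)
Bit 4: prefix='11' (no match yet)
Bit 5: prefix='111' (no match yet)
Bit 6: prefix='1110' -> emit 'a', reset
Bit 7: prefix='1' (no match yet)
Bit 8: prefix='11' (no match yet)
Bit 9: prefix='111' (no match yet)
Bit 10: prefix='1110' -> emit 'a', reset
Bit 11: prefix='1' (no match yet)
Bit 12: prefix='10' (no match yet)
Bit 13: prefix='100' -> emit 'k', reset
Bit 14: prefix='1' (no match yet)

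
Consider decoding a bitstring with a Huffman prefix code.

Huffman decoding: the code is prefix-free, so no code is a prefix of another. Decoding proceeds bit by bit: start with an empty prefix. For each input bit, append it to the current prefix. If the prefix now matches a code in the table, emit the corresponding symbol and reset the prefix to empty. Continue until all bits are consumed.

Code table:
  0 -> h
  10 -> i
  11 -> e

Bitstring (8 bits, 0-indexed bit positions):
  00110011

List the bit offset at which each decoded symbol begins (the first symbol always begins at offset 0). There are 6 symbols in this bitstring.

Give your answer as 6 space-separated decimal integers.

Bit 0: prefix='0' -> emit 'h', reset
Bit 1: prefix='0' -> emit 'h', reset
Bit 2: prefix='1' (no match yet)
Bit 3: prefix='11' -> emit 'e', reset
Bit 4: prefix='0' -> emit 'h', reset
Bit 5: prefix='0' -> emit 'h', reset
Bit 6: prefix='1' (no match yet)
Bit 7: prefix='11' -> emit 'e', reset

Answer: 0 1 2 4 5 6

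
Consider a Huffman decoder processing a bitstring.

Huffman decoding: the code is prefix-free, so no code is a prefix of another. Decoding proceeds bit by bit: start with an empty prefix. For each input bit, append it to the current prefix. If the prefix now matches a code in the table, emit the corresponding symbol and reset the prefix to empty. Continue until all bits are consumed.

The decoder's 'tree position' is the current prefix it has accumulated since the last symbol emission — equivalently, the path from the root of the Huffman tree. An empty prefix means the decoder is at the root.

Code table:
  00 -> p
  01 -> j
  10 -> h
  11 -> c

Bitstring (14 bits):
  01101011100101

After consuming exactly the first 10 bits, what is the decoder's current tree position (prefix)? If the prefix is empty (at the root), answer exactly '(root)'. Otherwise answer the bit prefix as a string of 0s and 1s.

Bit 0: prefix='0' (no match yet)
Bit 1: prefix='01' -> emit 'j', reset
Bit 2: prefix='1' (no match yet)
Bit 3: prefix='10' -> emit 'h', reset
Bit 4: prefix='1' (no match yet)
Bit 5: prefix='10' -> emit 'h', reset
Bit 6: prefix='1' (no match yet)
Bit 7: prefix='11' -> emit 'c', reset
Bit 8: prefix='1' (no match yet)
Bit 9: prefix='10' -> emit 'h', reset

Answer: (root)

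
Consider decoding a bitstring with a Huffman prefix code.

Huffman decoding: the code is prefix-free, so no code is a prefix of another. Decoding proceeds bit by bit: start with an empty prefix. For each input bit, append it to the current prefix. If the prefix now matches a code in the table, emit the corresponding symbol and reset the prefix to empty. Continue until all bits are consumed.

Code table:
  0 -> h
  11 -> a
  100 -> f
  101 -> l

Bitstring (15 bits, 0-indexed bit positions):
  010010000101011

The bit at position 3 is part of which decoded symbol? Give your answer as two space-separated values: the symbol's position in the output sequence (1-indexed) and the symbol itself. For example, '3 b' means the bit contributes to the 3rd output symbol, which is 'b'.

Answer: 2 f

Derivation:
Bit 0: prefix='0' -> emit 'h', reset
Bit 1: prefix='1' (no match yet)
Bit 2: prefix='10' (no match yet)
Bit 3: prefix='100' -> emit 'f', reset
Bit 4: prefix='1' (no match yet)
Bit 5: prefix='10' (no match yet)
Bit 6: prefix='100' -> emit 'f', reset
Bit 7: prefix='0' -> emit 'h', reset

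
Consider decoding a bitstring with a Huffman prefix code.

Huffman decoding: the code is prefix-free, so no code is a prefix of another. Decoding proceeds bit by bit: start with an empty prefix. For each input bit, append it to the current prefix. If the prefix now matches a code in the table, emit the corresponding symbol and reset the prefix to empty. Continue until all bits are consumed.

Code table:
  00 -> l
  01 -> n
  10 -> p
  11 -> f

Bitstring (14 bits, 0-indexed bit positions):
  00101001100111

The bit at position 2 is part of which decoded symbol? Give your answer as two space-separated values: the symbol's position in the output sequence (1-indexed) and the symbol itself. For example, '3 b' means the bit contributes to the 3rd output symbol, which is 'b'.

Bit 0: prefix='0' (no match yet)
Bit 1: prefix='00' -> emit 'l', reset
Bit 2: prefix='1' (no match yet)
Bit 3: prefix='10' -> emit 'p', reset
Bit 4: prefix='1' (no match yet)
Bit 5: prefix='10' -> emit 'p', reset
Bit 6: prefix='0' (no match yet)

Answer: 2 p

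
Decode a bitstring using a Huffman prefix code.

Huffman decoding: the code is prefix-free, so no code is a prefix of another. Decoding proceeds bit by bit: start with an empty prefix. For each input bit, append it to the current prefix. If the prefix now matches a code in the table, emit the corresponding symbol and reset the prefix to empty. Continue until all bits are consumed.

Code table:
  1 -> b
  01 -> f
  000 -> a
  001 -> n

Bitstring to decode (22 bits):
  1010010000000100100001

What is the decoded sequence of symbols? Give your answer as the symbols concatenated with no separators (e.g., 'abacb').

Bit 0: prefix='1' -> emit 'b', reset
Bit 1: prefix='0' (no match yet)
Bit 2: prefix='01' -> emit 'f', reset
Bit 3: prefix='0' (no match yet)
Bit 4: prefix='00' (no match yet)
Bit 5: prefix='001' -> emit 'n', reset
Bit 6: prefix='0' (no match yet)
Bit 7: prefix='00' (no match yet)
Bit 8: prefix='000' -> emit 'a', reset
Bit 9: prefix='0' (no match yet)
Bit 10: prefix='00' (no match yet)
Bit 11: prefix='000' -> emit 'a', reset
Bit 12: prefix='0' (no match yet)
Bit 13: prefix='01' -> emit 'f', reset
Bit 14: prefix='0' (no match yet)
Bit 15: prefix='00' (no match yet)
Bit 16: prefix='001' -> emit 'n', reset
Bit 17: prefix='0' (no match yet)
Bit 18: prefix='00' (no match yet)
Bit 19: prefix='000' -> emit 'a', reset
Bit 20: prefix='0' (no match yet)
Bit 21: prefix='01' -> emit 'f', reset

Answer: bfnaafnaf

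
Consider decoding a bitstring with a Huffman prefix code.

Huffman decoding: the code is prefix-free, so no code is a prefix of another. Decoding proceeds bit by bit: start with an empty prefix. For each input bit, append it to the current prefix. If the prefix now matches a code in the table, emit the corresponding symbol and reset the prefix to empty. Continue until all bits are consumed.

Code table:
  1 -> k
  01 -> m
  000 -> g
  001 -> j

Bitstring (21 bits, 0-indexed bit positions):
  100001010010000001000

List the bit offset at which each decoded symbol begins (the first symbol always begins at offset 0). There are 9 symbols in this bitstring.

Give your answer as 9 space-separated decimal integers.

Answer: 0 1 4 6 8 11 14 17 18

Derivation:
Bit 0: prefix='1' -> emit 'k', reset
Bit 1: prefix='0' (no match yet)
Bit 2: prefix='00' (no match yet)
Bit 3: prefix='000' -> emit 'g', reset
Bit 4: prefix='0' (no match yet)
Bit 5: prefix='01' -> emit 'm', reset
Bit 6: prefix='0' (no match yet)
Bit 7: prefix='01' -> emit 'm', reset
Bit 8: prefix='0' (no match yet)
Bit 9: prefix='00' (no match yet)
Bit 10: prefix='001' -> emit 'j', reset
Bit 11: prefix='0' (no match yet)
Bit 12: prefix='00' (no match yet)
Bit 13: prefix='000' -> emit 'g', reset
Bit 14: prefix='0' (no match yet)
Bit 15: prefix='00' (no match yet)
Bit 16: prefix='000' -> emit 'g', reset
Bit 17: prefix='1' -> emit 'k', reset
Bit 18: prefix='0' (no match yet)
Bit 19: prefix='00' (no match yet)
Bit 20: prefix='000' -> emit 'g', reset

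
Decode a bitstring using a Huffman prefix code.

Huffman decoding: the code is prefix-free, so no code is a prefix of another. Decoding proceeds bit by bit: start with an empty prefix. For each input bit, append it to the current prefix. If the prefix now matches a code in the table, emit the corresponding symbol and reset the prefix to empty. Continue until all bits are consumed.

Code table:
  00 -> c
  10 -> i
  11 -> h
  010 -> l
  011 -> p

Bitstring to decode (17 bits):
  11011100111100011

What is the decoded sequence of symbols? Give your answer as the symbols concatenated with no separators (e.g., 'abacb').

Bit 0: prefix='1' (no match yet)
Bit 1: prefix='11' -> emit 'h', reset
Bit 2: prefix='0' (no match yet)
Bit 3: prefix='01' (no match yet)
Bit 4: prefix='011' -> emit 'p', reset
Bit 5: prefix='1' (no match yet)
Bit 6: prefix='10' -> emit 'i', reset
Bit 7: prefix='0' (no match yet)
Bit 8: prefix='01' (no match yet)
Bit 9: prefix='011' -> emit 'p', reset
Bit 10: prefix='1' (no match yet)
Bit 11: prefix='11' -> emit 'h', reset
Bit 12: prefix='0' (no match yet)
Bit 13: prefix='00' -> emit 'c', reset
Bit 14: prefix='0' (no match yet)
Bit 15: prefix='01' (no match yet)
Bit 16: prefix='011' -> emit 'p', reset

Answer: hpiphcp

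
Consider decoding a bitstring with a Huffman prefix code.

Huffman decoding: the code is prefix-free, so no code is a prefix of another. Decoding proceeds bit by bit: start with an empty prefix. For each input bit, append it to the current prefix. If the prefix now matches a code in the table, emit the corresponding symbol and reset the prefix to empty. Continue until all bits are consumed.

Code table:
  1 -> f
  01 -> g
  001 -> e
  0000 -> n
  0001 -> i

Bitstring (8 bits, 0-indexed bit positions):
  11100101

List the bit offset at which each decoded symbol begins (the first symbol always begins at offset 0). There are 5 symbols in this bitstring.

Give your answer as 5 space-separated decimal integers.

Bit 0: prefix='1' -> emit 'f', reset
Bit 1: prefix='1' -> emit 'f', reset
Bit 2: prefix='1' -> emit 'f', reset
Bit 3: prefix='0' (no match yet)
Bit 4: prefix='00' (no match yet)
Bit 5: prefix='001' -> emit 'e', reset
Bit 6: prefix='0' (no match yet)
Bit 7: prefix='01' -> emit 'g', reset

Answer: 0 1 2 3 6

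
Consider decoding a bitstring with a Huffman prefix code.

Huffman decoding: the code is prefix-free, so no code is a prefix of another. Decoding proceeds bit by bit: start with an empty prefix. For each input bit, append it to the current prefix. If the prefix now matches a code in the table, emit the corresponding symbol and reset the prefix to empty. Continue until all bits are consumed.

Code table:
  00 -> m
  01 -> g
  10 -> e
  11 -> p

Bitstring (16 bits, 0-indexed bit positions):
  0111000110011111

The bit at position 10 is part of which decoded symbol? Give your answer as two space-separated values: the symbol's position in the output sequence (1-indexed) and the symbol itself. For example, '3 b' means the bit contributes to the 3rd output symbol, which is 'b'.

Bit 0: prefix='0' (no match yet)
Bit 1: prefix='01' -> emit 'g', reset
Bit 2: prefix='1' (no match yet)
Bit 3: prefix='11' -> emit 'p', reset
Bit 4: prefix='0' (no match yet)
Bit 5: prefix='00' -> emit 'm', reset
Bit 6: prefix='0' (no match yet)
Bit 7: prefix='01' -> emit 'g', reset
Bit 8: prefix='1' (no match yet)
Bit 9: prefix='10' -> emit 'e', reset
Bit 10: prefix='0' (no match yet)
Bit 11: prefix='01' -> emit 'g', reset
Bit 12: prefix='1' (no match yet)
Bit 13: prefix='11' -> emit 'p', reset
Bit 14: prefix='1' (no match yet)

Answer: 6 g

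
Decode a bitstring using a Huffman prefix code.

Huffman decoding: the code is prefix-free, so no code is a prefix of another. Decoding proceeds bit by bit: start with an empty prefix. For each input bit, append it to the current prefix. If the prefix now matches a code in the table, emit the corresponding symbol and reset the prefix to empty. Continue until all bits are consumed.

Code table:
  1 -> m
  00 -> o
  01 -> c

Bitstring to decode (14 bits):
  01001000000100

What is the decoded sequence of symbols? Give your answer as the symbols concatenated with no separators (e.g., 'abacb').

Answer: comooomo

Derivation:
Bit 0: prefix='0' (no match yet)
Bit 1: prefix='01' -> emit 'c', reset
Bit 2: prefix='0' (no match yet)
Bit 3: prefix='00' -> emit 'o', reset
Bit 4: prefix='1' -> emit 'm', reset
Bit 5: prefix='0' (no match yet)
Bit 6: prefix='00' -> emit 'o', reset
Bit 7: prefix='0' (no match yet)
Bit 8: prefix='00' -> emit 'o', reset
Bit 9: prefix='0' (no match yet)
Bit 10: prefix='00' -> emit 'o', reset
Bit 11: prefix='1' -> emit 'm', reset
Bit 12: prefix='0' (no match yet)
Bit 13: prefix='00' -> emit 'o', reset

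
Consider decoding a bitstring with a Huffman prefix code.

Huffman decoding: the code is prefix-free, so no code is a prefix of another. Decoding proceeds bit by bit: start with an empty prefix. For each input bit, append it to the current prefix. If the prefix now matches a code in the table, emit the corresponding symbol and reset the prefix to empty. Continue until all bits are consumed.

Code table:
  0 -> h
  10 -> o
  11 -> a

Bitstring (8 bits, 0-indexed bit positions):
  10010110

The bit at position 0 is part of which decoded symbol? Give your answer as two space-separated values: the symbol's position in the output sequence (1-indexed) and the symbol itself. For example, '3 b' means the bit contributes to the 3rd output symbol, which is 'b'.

Bit 0: prefix='1' (no match yet)
Bit 1: prefix='10' -> emit 'o', reset
Bit 2: prefix='0' -> emit 'h', reset
Bit 3: prefix='1' (no match yet)
Bit 4: prefix='10' -> emit 'o', reset

Answer: 1 o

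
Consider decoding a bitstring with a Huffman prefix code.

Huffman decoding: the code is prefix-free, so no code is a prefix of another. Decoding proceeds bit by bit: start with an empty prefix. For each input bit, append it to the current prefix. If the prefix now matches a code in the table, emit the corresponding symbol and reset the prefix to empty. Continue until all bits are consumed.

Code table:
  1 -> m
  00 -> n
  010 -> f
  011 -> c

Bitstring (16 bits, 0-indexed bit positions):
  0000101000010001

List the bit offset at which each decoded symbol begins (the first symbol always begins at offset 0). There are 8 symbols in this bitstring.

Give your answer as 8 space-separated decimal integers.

Bit 0: prefix='0' (no match yet)
Bit 1: prefix='00' -> emit 'n', reset
Bit 2: prefix='0' (no match yet)
Bit 3: prefix='00' -> emit 'n', reset
Bit 4: prefix='1' -> emit 'm', reset
Bit 5: prefix='0' (no match yet)
Bit 6: prefix='01' (no match yet)
Bit 7: prefix='010' -> emit 'f', reset
Bit 8: prefix='0' (no match yet)
Bit 9: prefix='00' -> emit 'n', reset
Bit 10: prefix='0' (no match yet)
Bit 11: prefix='01' (no match yet)
Bit 12: prefix='010' -> emit 'f', reset
Bit 13: prefix='0' (no match yet)
Bit 14: prefix='00' -> emit 'n', reset
Bit 15: prefix='1' -> emit 'm', reset

Answer: 0 2 4 5 8 10 13 15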